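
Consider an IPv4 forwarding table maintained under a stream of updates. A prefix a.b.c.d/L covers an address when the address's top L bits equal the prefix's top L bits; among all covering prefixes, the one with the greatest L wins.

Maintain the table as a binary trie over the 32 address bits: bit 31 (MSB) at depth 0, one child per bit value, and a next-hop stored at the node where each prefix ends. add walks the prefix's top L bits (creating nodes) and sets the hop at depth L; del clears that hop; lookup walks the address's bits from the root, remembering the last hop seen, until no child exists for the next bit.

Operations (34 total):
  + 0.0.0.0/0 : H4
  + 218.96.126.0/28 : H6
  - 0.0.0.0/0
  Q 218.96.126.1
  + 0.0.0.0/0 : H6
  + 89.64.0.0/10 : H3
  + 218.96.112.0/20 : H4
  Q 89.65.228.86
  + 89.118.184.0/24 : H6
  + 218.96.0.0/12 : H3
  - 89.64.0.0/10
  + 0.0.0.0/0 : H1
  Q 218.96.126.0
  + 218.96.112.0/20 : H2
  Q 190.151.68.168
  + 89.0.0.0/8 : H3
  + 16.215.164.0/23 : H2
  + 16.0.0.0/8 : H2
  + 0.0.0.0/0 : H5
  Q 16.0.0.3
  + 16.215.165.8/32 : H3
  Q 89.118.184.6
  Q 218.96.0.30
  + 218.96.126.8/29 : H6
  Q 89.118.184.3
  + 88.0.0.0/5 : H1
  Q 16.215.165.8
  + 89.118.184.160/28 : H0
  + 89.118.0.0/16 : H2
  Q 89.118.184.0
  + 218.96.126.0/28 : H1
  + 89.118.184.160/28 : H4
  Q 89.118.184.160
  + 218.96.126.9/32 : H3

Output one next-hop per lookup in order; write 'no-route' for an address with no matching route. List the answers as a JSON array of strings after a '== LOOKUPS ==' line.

Process each operation:
  + 0.0.0.0/0 (H4) depth=0
  + 218.96.126.0/28 (H6) depth=28
  del 0.0.0.0/0 (clear depth 0)
  Q 218.96.126.1: descend 1101101001100000011111100000 ; hops seen [H6] ; pick H6
  + 0.0.0.0/0 (H6) depth=0
  + 89.64.0.0/10 (H3) depth=10
  + 218.96.112.0/20 (H4) depth=20
  Q 89.65.228.86: descend 0101100101 ; hops seen [H6,H3] ; pick H3
  + 89.118.184.0/24 (H6) depth=24
  + 218.96.0.0/12 (H3) depth=12
  del 89.64.0.0/10 (clear depth 10)
  + 0.0.0.0/0 (H1) depth=0
  Q 218.96.126.0: descend 1101101001100000011111100000 ; hops seen [H1,H3,H4,H6] ; pick H6
  + 218.96.112.0/20 (H2) depth=20
  Q 190.151.68.168: descend 1 ; hops seen [H1] ; pick H1
  + 89.0.0.0/8 (H3) depth=8
  + 16.215.164.0/23 (H2) depth=23
  + 16.0.0.0/8 (H2) depth=8
  + 0.0.0.0/0 (H5) depth=0
  Q 16.0.0.3: descend 00010000 ; hops seen [H5,H2] ; pick H2
  + 16.215.165.8/32 (H3) depth=32
  Q 89.118.184.6: descend 010110010111011010111000 ; hops seen [H5,H3,H6] ; pick H6
  Q 218.96.0.30: descend 11011010011000000 ; hops seen [H5,H3] ; pick H3
  + 218.96.126.8/29 (H6) depth=29
  Q 89.118.184.3: descend 010110010111011010111000 ; hops seen [H5,H3,H6] ; pick H6
  + 88.0.0.0/5 (H1) depth=5
  Q 16.215.165.8: descend 00010000110101111010010100001000 ; hops seen [H5,H2,H2,H3] ; pick H3
  + 89.118.184.160/28 (H0) depth=28
  + 89.118.0.0/16 (H2) depth=16
  Q 89.118.184.0: descend 010110010111011010111000 ; hops seen [H5,H1,H3,H2,H6] ; pick H6
  + 218.96.126.0/28 (H1) depth=28
  + 89.118.184.160/28 (H4) depth=28
  Q 89.118.184.160: descend 0101100101110110101110001010 ; hops seen [H5,H1,H3,H2,H6,H4] ; pick H4
  + 218.96.126.9/32 (H3) depth=32

== LOOKUPS ==
["H6","H3","H6","H1","H2","H6","H3","H6","H3","H6","H4"]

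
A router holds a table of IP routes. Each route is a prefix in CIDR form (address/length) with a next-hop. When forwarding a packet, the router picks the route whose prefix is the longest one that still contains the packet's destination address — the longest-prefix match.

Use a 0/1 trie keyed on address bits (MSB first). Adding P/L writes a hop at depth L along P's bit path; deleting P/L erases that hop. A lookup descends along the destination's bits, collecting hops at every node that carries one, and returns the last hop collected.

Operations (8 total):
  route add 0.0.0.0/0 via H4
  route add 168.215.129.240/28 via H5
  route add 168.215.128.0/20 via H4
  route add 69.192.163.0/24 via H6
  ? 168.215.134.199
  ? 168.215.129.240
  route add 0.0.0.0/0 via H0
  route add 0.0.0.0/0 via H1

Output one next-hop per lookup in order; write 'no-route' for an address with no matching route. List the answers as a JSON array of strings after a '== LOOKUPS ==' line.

Process each operation:
  + 0.0.0.0/0 (H4) depth=0
  + 168.215.129.240/28 (H5) depth=28
  + 168.215.128.0/20 (H4) depth=20
  + 69.192.163.0/24 (H6) depth=24
  ? 168.215.134.199  path d0:H4→d1:-→d2:-→d3:-→d4:-→d5:-→d6:-→d7:-→d8:-→d9:-→d10:-→d11:-→d12:-→d13:-→d14:-→d15:-→d16:-→d17:-→d18:-→d19:-→d20:H4→d21:-  best=H4
  ? 168.215.129.240  path d0:H4→d1:-→d2:-→d3:-→d4:-→d5:-→d6:-→d7:-→d8:-→d9:-→d10:-→d11:-→d12:-→d13:-→d14:-→d15:-→d16:-→d17:-→d18:-→d19:-→d20:H4→d21:-→d22:-→d23:-→d24:-→d25:-→d26:-→d27:-→d28:H5  best=H5
  + 0.0.0.0/0 (H0) depth=0
  + 0.0.0.0/0 (H1) depth=0

== LOOKUPS ==
["H4","H5"]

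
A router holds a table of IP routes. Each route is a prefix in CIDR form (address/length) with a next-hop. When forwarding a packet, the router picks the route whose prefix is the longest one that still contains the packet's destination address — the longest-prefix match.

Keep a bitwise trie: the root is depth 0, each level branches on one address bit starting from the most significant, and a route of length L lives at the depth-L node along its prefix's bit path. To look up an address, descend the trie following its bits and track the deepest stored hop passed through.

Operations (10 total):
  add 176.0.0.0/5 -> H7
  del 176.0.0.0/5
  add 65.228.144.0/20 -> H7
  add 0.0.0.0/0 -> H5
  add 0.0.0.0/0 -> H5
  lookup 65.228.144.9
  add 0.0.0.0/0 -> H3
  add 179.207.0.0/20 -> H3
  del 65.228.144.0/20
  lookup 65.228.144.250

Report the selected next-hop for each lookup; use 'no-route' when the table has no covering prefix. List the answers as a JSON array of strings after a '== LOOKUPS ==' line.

Trace:
  add 176.0.0.0/5 -> H7 at depth 5
  del 176.0.0.0/5 (clear depth 5)
  add 65.228.144.0/20 -> H7 at depth 20
  add 0.0.0.0/0 -> H5 at depth 0
  add 0.0.0.0/0 -> H5 at depth 0
  ? 65.228.144.9  path d0:H5→d1:-→d2:-→d3:-→d4:-→d5:-→d6:-→d7:-→d8:-→d9:-→d10:-→d11:-→d12:-→d13:-→d14:-→d15:-→d16:-→d17:-→d18:-→d19:-→d20:H7  best=H7
  add 0.0.0.0/0 -> H3 at depth 0
  add 179.207.0.0/20 -> H3 at depth 20
  del 65.228.144.0/20 (clear depth 20)
  ? 65.228.144.250  path d0:H3→d1:-→d2:-→d3:-→d4:-→d5:-→d6:-→d7:-→d8:-→d9:-→d10:-→d11:-→d12:-→d13:-→d14:-→d15:-→d16:-→d17:-→d18:-→d19:-→d20:-  best=H3

== LOOKUPS ==
["H7","H3"]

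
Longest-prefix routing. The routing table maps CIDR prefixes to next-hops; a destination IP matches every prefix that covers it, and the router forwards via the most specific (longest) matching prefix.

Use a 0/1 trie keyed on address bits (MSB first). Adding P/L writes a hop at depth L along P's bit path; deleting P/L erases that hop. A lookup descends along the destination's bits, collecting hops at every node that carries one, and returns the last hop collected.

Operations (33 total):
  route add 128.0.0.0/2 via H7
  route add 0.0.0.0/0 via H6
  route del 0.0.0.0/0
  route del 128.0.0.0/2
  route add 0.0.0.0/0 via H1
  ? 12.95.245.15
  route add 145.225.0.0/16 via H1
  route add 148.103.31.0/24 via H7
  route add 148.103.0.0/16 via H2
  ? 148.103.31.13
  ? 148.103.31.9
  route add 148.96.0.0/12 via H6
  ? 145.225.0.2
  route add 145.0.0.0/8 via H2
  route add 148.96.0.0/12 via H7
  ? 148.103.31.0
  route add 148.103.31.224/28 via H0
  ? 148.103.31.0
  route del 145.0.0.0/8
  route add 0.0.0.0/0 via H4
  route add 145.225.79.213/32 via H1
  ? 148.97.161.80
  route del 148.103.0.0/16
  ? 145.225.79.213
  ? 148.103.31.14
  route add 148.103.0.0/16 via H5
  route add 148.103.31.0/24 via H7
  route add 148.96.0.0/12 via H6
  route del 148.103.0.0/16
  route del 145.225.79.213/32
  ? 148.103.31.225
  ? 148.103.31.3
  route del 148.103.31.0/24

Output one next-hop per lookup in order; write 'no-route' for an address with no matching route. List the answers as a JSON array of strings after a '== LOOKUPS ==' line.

Trace:
  + 128.0.0.0/2 (H7) depth=2
  + 0.0.0.0/0 (H6) depth=0
  - 0.0.0.0/0 clear@0
  - 128.0.0.0/2 clear@2
  + 0.0.0.0/0 (H1) depth=0
  Q 12.95.245.15: descend ε ; hops seen [H1] ; pick H1
  + 145.225.0.0/16 (H1) depth=16
  + 148.103.31.0/24 (H7) depth=24
  + 148.103.0.0/16 (H2) depth=16
  Q 148.103.31.13: descend 100101000110011100011111 ; hops seen [H1,H2,H7] ; pick H7
  Q 148.103.31.9: descend 100101000110011100011111 ; hops seen [H1,H2,H7] ; pick H7
  + 148.96.0.0/12 (H6) depth=12
  Q 145.225.0.2: descend 1001000111100001 ; hops seen [H1,H1] ; pick H1
  + 145.0.0.0/8 (H2) depth=8
  + 148.96.0.0/12 (H7) depth=12
  Q 148.103.31.0: descend 100101000110011100011111 ; hops seen [H1,H7,H2,H7] ; pick H7
  + 148.103.31.224/28 (H0) depth=28
  Q 148.103.31.0: descend 100101000110011100011111 ; hops seen [H1,H7,H2,H7] ; pick H7
  - 145.0.0.0/8 clear@8
  + 0.0.0.0/0 (H4) depth=0
  + 145.225.79.213/32 (H1) depth=32
  Q 148.97.161.80: descend 1001010001100 ; hops seen [H4,H7] ; pick H7
  - 148.103.0.0/16 clear@16
  Q 145.225.79.213: descend 10010001111000010100111111010101 ; hops seen [H4,H1,H1] ; pick H1
  Q 148.103.31.14: descend 100101000110011100011111 ; hops seen [H4,H7,H7] ; pick H7
  + 148.103.0.0/16 (H5) depth=16
  + 148.103.31.0/24 (H7) depth=24
  + 148.96.0.0/12 (H6) depth=12
  - 148.103.0.0/16 clear@16
  - 145.225.79.213/32 clear@32
  Q 148.103.31.225: descend 1001010001100111000111111110 ; hops seen [H4,H6,H7,H0] ; pick H0
  Q 148.103.31.3: descend 100101000110011100011111 ; hops seen [H4,H6,H7] ; pick H7
  - 148.103.31.0/24 clear@24

== LOOKUPS ==
["H1","H7","H7","H1","H7","H7","H7","H1","H7","H0","H7"]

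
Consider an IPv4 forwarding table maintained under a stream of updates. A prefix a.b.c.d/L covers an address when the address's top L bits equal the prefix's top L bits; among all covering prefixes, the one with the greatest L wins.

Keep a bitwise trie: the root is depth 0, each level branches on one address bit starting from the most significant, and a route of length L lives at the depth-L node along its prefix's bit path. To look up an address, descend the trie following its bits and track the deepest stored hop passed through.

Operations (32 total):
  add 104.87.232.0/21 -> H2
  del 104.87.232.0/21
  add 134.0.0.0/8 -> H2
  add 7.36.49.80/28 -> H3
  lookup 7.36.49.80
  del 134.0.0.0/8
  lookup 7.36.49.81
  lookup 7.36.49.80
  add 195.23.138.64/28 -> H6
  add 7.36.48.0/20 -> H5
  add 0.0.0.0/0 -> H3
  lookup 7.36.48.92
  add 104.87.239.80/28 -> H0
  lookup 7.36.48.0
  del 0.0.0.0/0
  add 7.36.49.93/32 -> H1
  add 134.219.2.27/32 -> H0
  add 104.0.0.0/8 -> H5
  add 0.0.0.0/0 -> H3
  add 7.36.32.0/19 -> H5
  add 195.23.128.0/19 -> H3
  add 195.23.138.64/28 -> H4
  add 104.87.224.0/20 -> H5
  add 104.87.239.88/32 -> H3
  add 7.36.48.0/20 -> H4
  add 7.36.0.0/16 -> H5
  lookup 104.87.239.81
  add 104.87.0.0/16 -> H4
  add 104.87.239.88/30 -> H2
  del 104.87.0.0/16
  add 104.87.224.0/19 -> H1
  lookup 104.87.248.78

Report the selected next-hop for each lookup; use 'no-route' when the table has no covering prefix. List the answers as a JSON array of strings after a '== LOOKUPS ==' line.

Trace:
  + 104.87.232.0/21 (H2) depth=21
  - 104.87.232.0/21 clear@21
  + 134.0.0.0/8 (H2) depth=8
  + 7.36.49.80/28 (H3) depth=28
  Q 7.36.49.80: descend 0000011100100100001100010101 ; hops seen [H3] ; pick H3
  - 134.0.0.0/8 clear@8
  Q 7.36.49.81: descend 0000011100100100001100010101 ; hops seen [H3] ; pick H3
  Q 7.36.49.80: descend 0000011100100100001100010101 ; hops seen [H3] ; pick H3
  + 195.23.138.64/28 (H6) depth=28
  + 7.36.48.0/20 (H5) depth=20
  + 0.0.0.0/0 (H3) depth=0
  Q 7.36.48.92: descend 00000111001001000011000 ; hops seen [H3,H5] ; pick H5
  + 104.87.239.80/28 (H0) depth=28
  Q 7.36.48.0: descend 00000111001001000011000 ; hops seen [H3,H5] ; pick H5
  - 0.0.0.0/0 clear@0
  + 7.36.49.93/32 (H1) depth=32
  + 134.219.2.27/32 (H0) depth=32
  + 104.0.0.0/8 (H5) depth=8
  + 0.0.0.0/0 (H3) depth=0
  + 7.36.32.0/19 (H5) depth=19
  + 195.23.128.0/19 (H3) depth=19
  + 195.23.138.64/28 (H4) depth=28
  + 104.87.224.0/20 (H5) depth=20
  + 104.87.239.88/32 (H3) depth=32
  + 7.36.48.0/20 (H4) depth=20
  + 7.36.0.0/16 (H5) depth=16
  Q 104.87.239.81: descend 0110100001010111111011110101 ; hops seen [H3,H5,H5,H0] ; pick H0
  + 104.87.0.0/16 (H4) depth=16
  + 104.87.239.88/30 (H2) depth=30
  - 104.87.0.0/16 clear@16
  + 104.87.224.0/19 (H1) depth=19
  Q 104.87.248.78: descend 0110100001010111111 ; hops seen [H3,H5,H1] ; pick H1

== LOOKUPS ==
["H3","H3","H3","H5","H5","H0","H1"]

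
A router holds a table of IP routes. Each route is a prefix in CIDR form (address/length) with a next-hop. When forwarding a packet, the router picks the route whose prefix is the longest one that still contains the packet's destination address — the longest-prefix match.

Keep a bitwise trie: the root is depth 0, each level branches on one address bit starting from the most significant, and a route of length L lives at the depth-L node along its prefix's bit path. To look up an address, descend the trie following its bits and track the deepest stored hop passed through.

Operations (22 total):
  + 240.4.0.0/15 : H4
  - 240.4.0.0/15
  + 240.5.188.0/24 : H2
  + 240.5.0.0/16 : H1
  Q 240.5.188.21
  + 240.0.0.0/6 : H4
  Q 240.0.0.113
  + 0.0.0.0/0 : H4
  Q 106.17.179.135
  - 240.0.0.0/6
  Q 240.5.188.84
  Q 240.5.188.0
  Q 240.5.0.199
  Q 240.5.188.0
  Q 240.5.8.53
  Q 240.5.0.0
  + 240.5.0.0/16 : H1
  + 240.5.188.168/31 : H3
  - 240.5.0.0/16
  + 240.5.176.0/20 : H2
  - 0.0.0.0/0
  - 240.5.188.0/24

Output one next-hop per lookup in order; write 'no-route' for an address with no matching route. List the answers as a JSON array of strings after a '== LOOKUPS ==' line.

Apply in order:
  + 240.4.0.0/15 (H4) depth=15
  - 240.4.0.0/15 clear@15
  + 240.5.188.0/24 (H2) depth=24
  + 240.5.0.0/16 (H1) depth=16
  Q 240.5.188.21: descend 111100000000010110111100 ; hops seen [H1,H2] ; pick H2
  + 240.0.0.0/6 (H4) depth=6
  Q 240.0.0.113: descend 1111000000000 ; hops seen [H4] ; pick H4
  + 0.0.0.0/0 (H4) depth=0
  Q 106.17.179.135: descend ε ; hops seen [H4] ; pick H4
  - 240.0.0.0/6 clear@6
  Q 240.5.188.84: descend 111100000000010110111100 ; hops seen [H4,H1,H2] ; pick H2
  Q 240.5.188.0: descend 111100000000010110111100 ; hops seen [H4,H1,H2] ; pick H2
  Q 240.5.0.199: descend 1111000000000101 ; hops seen [H4,H1] ; pick H1
  Q 240.5.188.0: descend 111100000000010110111100 ; hops seen [H4,H1,H2] ; pick H2
  Q 240.5.8.53: descend 1111000000000101 ; hops seen [H4,H1] ; pick H1
  Q 240.5.0.0: descend 1111000000000101 ; hops seen [H4,H1] ; pick H1
  + 240.5.0.0/16 (H1) depth=16
  + 240.5.188.168/31 (H3) depth=31
  - 240.5.0.0/16 clear@16
  + 240.5.176.0/20 (H2) depth=20
  - 0.0.0.0/0 clear@0
  - 240.5.188.0/24 clear@24

== LOOKUPS ==
["H2","H4","H4","H2","H2","H1","H2","H1","H1"]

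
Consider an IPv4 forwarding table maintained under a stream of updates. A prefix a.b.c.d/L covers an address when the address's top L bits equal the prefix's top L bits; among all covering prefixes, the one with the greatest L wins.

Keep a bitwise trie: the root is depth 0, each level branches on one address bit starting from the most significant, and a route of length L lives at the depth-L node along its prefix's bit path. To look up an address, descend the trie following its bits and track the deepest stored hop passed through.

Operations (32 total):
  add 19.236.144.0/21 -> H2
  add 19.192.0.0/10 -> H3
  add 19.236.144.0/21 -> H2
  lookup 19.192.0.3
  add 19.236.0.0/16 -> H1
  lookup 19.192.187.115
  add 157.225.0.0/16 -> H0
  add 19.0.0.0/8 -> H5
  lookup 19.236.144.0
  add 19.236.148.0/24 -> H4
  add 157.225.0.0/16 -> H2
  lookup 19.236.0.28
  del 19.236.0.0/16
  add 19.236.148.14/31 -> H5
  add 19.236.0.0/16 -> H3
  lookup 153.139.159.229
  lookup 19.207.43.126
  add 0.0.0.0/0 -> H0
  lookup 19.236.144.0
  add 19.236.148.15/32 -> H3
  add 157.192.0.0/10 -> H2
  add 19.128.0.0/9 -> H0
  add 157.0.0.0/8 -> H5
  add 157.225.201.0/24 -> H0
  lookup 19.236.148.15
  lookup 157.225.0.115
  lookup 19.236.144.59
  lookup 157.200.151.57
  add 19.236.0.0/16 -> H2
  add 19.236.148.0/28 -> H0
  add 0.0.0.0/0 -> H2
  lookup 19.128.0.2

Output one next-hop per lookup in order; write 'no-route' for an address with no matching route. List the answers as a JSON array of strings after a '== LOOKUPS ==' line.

Apply in order:
  add 19.236.144.0/21 -> H2 at depth 21
  add 19.192.0.0/10 -> H3 at depth 10
  add 19.236.144.0/21 -> H2 at depth 21
  Q 19.192.0.3: descend 0001001111 ; hops seen [H3] ; pick H3
  add 19.236.0.0/16 -> H1 at depth 16
  Q 19.192.187.115: descend 0001001111 ; hops seen [H3] ; pick H3
  add 157.225.0.0/16 -> H0 at depth 16
  add 19.0.0.0/8 -> H5 at depth 8
  Q 19.236.144.0: descend 000100111110110010010 ; hops seen [H5,H3,H1,H2] ; pick H2
  add 19.236.148.0/24 -> H4 at depth 24
  add 157.225.0.0/16 -> H2 at depth 16
  Q 19.236.0.28: descend 0001001111101100 ; hops seen [H5,H3,H1] ; pick H1
  del 19.236.0.0/16 (clear depth 16)
  add 19.236.148.14/31 -> H5 at depth 31
  add 19.236.0.0/16 -> H3 at depth 16
  Q 153.139.159.229: descend 10011 ; hops seen [∅] ; pick no-route
  Q 19.207.43.126: descend 0001001111 ; hops seen [H5,H3] ; pick H3
  add 0.0.0.0/0 -> H0 at depth 0
  Q 19.236.144.0: descend 000100111110110010010 ; hops seen [H0,H5,H3,H3,H2] ; pick H2
  add 19.236.148.15/32 -> H3 at depth 32
  add 157.192.0.0/10 -> H2 at depth 10
  add 19.128.0.0/9 -> H0 at depth 9
  add 157.0.0.0/8 -> H5 at depth 8
  add 157.225.201.0/24 -> H0 at depth 24
  Q 19.236.148.15: descend 00010011111011001001010000001111 ; hops seen [H0,H5,H0,H3,H3,H2,H4,H5,H3] ; pick H3
  Q 157.225.0.115: descend 1001110111100001 ; hops seen [H0,H5,H2,H2] ; pick H2
  Q 19.236.144.59: descend 000100111110110010010 ; hops seen [H0,H5,H0,H3,H3,H2] ; pick H2
  Q 157.200.151.57: descend 1001110111 ; hops seen [H0,H5,H2] ; pick H2
  add 19.236.0.0/16 -> H2 at depth 16
  add 19.236.148.0/28 -> H0 at depth 28
  add 0.0.0.0/0 -> H2 at depth 0
  Q 19.128.0.2: descend 000100111 ; hops seen [H2,H5,H0] ; pick H0

== LOOKUPS ==
["H3","H3","H2","H1","no-route","H3","H2","H3","H2","H2","H2","H0"]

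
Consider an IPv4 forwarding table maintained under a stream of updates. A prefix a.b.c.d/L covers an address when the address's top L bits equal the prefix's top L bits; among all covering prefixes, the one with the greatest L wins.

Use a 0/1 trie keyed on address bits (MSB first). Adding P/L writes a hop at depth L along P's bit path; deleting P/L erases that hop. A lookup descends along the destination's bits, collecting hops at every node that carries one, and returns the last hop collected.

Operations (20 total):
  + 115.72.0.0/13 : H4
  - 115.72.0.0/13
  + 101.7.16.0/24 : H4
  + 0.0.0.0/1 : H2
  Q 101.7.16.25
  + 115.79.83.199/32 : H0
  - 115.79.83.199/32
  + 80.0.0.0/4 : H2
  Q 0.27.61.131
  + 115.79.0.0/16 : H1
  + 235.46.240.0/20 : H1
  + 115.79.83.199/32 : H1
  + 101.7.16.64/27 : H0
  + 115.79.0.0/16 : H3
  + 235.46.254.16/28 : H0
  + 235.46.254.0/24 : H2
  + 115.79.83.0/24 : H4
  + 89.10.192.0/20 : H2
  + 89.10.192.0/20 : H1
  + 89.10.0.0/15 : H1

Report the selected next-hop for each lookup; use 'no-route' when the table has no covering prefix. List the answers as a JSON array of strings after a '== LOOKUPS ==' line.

Trace:
  add 115.72.0.0/13 -> H4 at depth 13
  - 115.72.0.0/13 clear@13
  add 101.7.16.0/24 -> H4 at depth 24
  add 0.0.0.0/1 -> H2 at depth 1
  lookup 101.7.16.25: bits 011001010000011100010000 walk d0:-→d1:H2→d2:-→d3:-→d4:-→d5:-→d6:-→d7:-→d8:-→d9:-→d10:-→d11:-→d12:-→d13:-→d14:-→d15:-→d16:-→d17:-→d18:-→d19:-→d20:-→d21:-→d22:-→d23:-→d24:H4 -> H4
  add 115.79.83.199/32 -> H0 at depth 32
  - 115.79.83.199/32 clear@32
  add 80.0.0.0/4 -> H2 at depth 4
  lookup 0.27.61.131: bits 0 walk d0:-→d1:H2 -> H2
  add 115.79.0.0/16 -> H1 at depth 16
  add 235.46.240.0/20 -> H1 at depth 20
  add 115.79.83.199/32 -> H1 at depth 32
  add 101.7.16.64/27 -> H0 at depth 27
  add 115.79.0.0/16 -> H3 at depth 16
  add 235.46.254.16/28 -> H0 at depth 28
  add 235.46.254.0/24 -> H2 at depth 24
  add 115.79.83.0/24 -> H4 at depth 24
  add 89.10.192.0/20 -> H2 at depth 20
  add 89.10.192.0/20 -> H1 at depth 20
  add 89.10.0.0/15 -> H1 at depth 15

== LOOKUPS ==
["H4","H2"]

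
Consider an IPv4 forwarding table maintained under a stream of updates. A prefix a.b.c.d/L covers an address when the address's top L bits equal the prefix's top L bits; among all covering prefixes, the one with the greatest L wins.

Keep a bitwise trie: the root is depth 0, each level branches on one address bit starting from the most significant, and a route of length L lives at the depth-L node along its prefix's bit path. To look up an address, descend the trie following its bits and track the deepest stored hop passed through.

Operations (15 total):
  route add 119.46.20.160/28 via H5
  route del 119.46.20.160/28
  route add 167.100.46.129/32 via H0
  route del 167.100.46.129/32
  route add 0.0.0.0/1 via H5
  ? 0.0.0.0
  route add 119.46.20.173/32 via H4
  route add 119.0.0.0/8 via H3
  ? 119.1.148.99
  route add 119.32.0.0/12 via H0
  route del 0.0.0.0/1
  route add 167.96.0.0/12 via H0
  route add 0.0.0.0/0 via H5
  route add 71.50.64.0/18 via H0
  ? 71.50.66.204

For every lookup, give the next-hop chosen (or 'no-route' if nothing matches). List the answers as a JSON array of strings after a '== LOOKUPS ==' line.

Trace:
  add 119.46.20.160/28 -> H5 at depth 28
  del 119.46.20.160/28 (clear depth 28)
  add 167.100.46.129/32 -> H0 at depth 32
  del 167.100.46.129/32 (clear depth 32)
  add 0.0.0.0/1 -> H5 at depth 1
  lookup 0.0.0.0: bits 0 walk d0:-→d1:H5 -> H5
  add 119.46.20.173/32 -> H4 at depth 32
  add 119.0.0.0/8 -> H3 at depth 8
  lookup 119.1.148.99: bits 0111011100 walk d0:-→d1:H5→d2:-→d3:-→d4:-→d5:-→d6:-→d7:-→d8:H3→d9:-→d10:- -> H3
  add 119.32.0.0/12 -> H0 at depth 12
  del 0.0.0.0/1 (clear depth 1)
  add 167.96.0.0/12 -> H0 at depth 12
  add 0.0.0.0/0 -> H5 at depth 0
  add 71.50.64.0/18 -> H0 at depth 18
  lookup 71.50.66.204: bits 010001110011001001 walk d0:H5→d1:-→d2:-→d3:-→d4:-→d5:-→d6:-→d7:-→d8:-→d9:-→d10:-→d11:-→d12:-→d13:-→d14:-→d15:-→d16:-→d17:-→d18:H0 -> H0

== LOOKUPS ==
["H5","H3","H0"]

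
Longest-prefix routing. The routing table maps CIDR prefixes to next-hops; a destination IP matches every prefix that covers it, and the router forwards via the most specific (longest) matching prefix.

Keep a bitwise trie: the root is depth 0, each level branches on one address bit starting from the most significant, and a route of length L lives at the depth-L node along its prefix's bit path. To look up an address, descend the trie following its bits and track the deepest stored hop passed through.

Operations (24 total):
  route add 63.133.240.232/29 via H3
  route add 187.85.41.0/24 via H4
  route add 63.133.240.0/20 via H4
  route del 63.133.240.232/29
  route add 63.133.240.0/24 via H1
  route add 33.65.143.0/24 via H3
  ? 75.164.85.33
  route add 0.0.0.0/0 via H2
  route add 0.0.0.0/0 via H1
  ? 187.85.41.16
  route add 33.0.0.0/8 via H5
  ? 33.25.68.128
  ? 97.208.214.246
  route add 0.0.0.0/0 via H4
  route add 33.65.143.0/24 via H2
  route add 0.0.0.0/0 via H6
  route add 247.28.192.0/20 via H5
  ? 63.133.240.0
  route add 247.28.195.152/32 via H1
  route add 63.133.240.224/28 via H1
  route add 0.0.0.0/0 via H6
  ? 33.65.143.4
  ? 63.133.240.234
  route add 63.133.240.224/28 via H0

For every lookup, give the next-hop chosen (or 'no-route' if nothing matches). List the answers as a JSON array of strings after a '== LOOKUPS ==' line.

Trace:
  + 63.133.240.232/29 (H3) depth=29
  + 187.85.41.0/24 (H4) depth=24
  + 63.133.240.0/20 (H4) depth=20
  - 63.133.240.232/29 clear@29
  + 63.133.240.0/24 (H1) depth=24
  + 33.65.143.0/24 (H3) depth=24
  Q 75.164.85.33: descend 0 ; hops seen [∅] ; pick no-route
  + 0.0.0.0/0 (H2) depth=0
  + 0.0.0.0/0 (H1) depth=0
  Q 187.85.41.16: descend 101110110101010100101001 ; hops seen [H1,H4] ; pick H4
  + 33.0.0.0/8 (H5) depth=8
  Q 33.25.68.128: descend 001000010 ; hops seen [H1,H5] ; pick H5
  Q 97.208.214.246: descend 0 ; hops seen [H1] ; pick H1
  + 0.0.0.0/0 (H4) depth=0
  + 33.65.143.0/24 (H2) depth=24
  + 0.0.0.0/0 (H6) depth=0
  + 247.28.192.0/20 (H5) depth=20
  Q 63.133.240.0: descend 001111111000010111110000 ; hops seen [H6,H4,H1] ; pick H1
  + 247.28.195.152/32 (H1) depth=32
  + 63.133.240.224/28 (H1) depth=28
  + 0.0.0.0/0 (H6) depth=0
  Q 33.65.143.4: descend 001000010100000110001111 ; hops seen [H6,H5,H2] ; pick H2
  Q 63.133.240.234: descend 00111111100001011111000011101 ; hops seen [H6,H4,H1,H1] ; pick H1
  + 63.133.240.224/28 (H0) depth=28

== LOOKUPS ==
["no-route","H4","H5","H1","H1","H2","H1"]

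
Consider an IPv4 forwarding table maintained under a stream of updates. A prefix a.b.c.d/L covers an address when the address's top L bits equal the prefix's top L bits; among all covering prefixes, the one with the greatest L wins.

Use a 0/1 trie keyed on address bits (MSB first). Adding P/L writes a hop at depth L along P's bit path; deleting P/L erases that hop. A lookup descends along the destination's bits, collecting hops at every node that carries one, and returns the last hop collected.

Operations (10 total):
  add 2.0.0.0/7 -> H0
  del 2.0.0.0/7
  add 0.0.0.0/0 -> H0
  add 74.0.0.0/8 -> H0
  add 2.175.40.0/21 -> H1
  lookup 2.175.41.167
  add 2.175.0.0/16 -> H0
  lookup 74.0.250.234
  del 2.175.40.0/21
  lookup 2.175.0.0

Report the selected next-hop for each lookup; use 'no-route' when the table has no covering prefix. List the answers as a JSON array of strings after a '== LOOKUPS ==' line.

Trace:
  + 2.0.0.0/7 (H0) depth=7
  - 2.0.0.0/7 clear@7
  + 0.0.0.0/0 (H0) depth=0
  + 74.0.0.0/8 (H0) depth=8
  + 2.175.40.0/21 (H1) depth=21
  lookup 2.175.41.167: bits 000000101010111100101 walk d0:H0→d1:-→d2:-→d3:-→d4:-→d5:-→d6:-→d7:-→d8:-→d9:-→d10:-→d11:-→d12:-→d13:-→d14:-→d15:-→d16:-→d17:-→d18:-→d19:-→d20:-→d21:H1 -> H1
  + 2.175.0.0/16 (H0) depth=16
  lookup 74.0.250.234: bits 01001010 walk d0:H0→d1:-→d2:-→d3:-→d4:-→d5:-→d6:-→d7:-→d8:H0 -> H0
  - 2.175.40.0/21 clear@21
  lookup 2.175.0.0: bits 000000101010111100 walk d0:H0→d1:-→d2:-→d3:-→d4:-→d5:-→d6:-→d7:-→d8:-→d9:-→d10:-→d11:-→d12:-→d13:-→d14:-→d15:-→d16:H0→d17:-→d18:- -> H0

== LOOKUPS ==
["H1","H0","H0"]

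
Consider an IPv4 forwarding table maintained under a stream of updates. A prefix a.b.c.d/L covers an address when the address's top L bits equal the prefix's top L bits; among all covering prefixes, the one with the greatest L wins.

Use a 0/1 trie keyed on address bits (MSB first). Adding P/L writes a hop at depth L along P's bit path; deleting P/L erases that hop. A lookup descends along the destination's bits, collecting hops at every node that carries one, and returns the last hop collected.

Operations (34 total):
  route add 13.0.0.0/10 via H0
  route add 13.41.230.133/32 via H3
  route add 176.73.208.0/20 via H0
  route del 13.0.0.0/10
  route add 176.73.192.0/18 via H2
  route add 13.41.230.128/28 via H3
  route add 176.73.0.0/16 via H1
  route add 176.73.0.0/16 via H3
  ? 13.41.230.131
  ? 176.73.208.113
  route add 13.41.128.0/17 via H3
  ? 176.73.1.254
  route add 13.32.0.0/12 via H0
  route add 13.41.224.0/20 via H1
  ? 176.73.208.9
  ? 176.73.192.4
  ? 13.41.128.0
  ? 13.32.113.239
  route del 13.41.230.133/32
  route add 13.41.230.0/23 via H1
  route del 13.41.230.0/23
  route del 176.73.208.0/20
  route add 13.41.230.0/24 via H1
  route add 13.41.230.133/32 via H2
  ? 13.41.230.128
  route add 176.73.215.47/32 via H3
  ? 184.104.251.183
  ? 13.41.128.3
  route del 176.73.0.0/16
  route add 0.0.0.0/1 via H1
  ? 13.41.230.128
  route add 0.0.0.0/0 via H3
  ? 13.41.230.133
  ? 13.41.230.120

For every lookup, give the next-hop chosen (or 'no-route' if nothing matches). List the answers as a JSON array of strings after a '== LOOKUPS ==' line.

Apply in order:
  add 13.0.0.0/10 -> H0 at depth 10
  add 13.41.230.133/32 -> H3 at depth 32
  add 176.73.208.0/20 -> H0 at depth 20
  del 13.0.0.0/10 (clear depth 10)
  add 176.73.192.0/18 -> H2 at depth 18
  add 13.41.230.128/28 -> H3 at depth 28
  add 176.73.0.0/16 -> H1 at depth 16
  add 176.73.0.0/16 -> H3 at depth 16
  Q 13.41.230.131: descend 00001101001010011110011010000 ; hops seen [H3] ; pick H3
  Q 176.73.208.113: descend 10110000010010011101 ; hops seen [H3,H2,H0] ; pick H0
  add 13.41.128.0/17 -> H3 at depth 17
  Q 176.73.1.254: descend 1011000001001001 ; hops seen [H3] ; pick H3
  add 13.32.0.0/12 -> H0 at depth 12
  add 13.41.224.0/20 -> H1 at depth 20
  Q 176.73.208.9: descend 10110000010010011101 ; hops seen [H3,H2,H0] ; pick H0
  Q 176.73.192.4: descend 1011000001001001110 ; hops seen [H3,H2] ; pick H2
  Q 13.41.128.0: descend 00001101001010011 ; hops seen [H0,H3] ; pick H3
  Q 13.32.113.239: descend 000011010010 ; hops seen [H0] ; pick H0
  del 13.41.230.133/32 (clear depth 32)
  add 13.41.230.0/23 -> H1 at depth 23
  del 13.41.230.0/23 (clear depth 23)
  del 176.73.208.0/20 (clear depth 20)
  add 13.41.230.0/24 -> H1 at depth 24
  add 13.41.230.133/32 -> H2 at depth 32
  Q 13.41.230.128: descend 00001101001010011110011010000 ; hops seen [H0,H3,H1,H1,H3] ; pick H3
  add 176.73.215.47/32 -> H3 at depth 32
  Q 184.104.251.183: descend 1011 ; hops seen [∅] ; pick no-route
  Q 13.41.128.3: descend 00001101001010011 ; hops seen [H0,H3] ; pick H3
  del 176.73.0.0/16 (clear depth 16)
  add 0.0.0.0/1 -> H1 at depth 1
  Q 13.41.230.128: descend 00001101001010011110011010000 ; hops seen [H1,H0,H3,H1,H1,H3] ; pick H3
  add 0.0.0.0/0 -> H3 at depth 0
  Q 13.41.230.133: descend 00001101001010011110011010000101 ; hops seen [H3,H1,H0,H3,H1,H1,H3,H2] ; pick H2
  Q 13.41.230.120: descend 000011010010100111100110 ; hops seen [H3,H1,H0,H3,H1,H1] ; pick H1

== LOOKUPS ==
["H3","H0","H3","H0","H2","H3","H0","H3","no-route","H3","H3","H2","H1"]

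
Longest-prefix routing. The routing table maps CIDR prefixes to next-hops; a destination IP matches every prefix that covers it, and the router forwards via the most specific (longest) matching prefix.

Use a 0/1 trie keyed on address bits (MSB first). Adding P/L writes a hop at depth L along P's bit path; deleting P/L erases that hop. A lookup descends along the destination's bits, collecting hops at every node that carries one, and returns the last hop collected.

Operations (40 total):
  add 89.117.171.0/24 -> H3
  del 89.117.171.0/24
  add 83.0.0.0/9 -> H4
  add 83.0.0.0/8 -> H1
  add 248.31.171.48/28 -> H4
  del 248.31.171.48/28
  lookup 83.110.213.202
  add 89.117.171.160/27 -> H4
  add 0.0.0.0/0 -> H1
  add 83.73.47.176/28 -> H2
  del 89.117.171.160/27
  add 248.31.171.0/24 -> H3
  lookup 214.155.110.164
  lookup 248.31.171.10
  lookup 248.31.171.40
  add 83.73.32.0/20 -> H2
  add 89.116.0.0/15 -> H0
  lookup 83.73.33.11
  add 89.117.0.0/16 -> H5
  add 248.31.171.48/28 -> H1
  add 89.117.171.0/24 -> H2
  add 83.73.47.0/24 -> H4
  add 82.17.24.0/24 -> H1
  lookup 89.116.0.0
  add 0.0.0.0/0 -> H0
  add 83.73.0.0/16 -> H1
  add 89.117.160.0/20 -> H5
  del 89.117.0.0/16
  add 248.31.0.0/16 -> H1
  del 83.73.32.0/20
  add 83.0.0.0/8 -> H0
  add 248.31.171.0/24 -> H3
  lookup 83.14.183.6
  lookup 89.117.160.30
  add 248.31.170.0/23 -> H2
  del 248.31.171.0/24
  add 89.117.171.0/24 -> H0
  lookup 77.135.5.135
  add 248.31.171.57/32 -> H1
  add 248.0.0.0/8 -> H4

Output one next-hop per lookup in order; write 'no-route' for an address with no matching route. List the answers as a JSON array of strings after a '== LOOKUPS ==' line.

Trace:
  + 89.117.171.0/24 (H3) depth=24
  del 89.117.171.0/24 (clear depth 24)
  + 83.0.0.0/9 (H4) depth=9
  + 83.0.0.0/8 (H1) depth=8
  + 248.31.171.48/28 (H4) depth=28
  del 248.31.171.48/28 (clear depth 28)
  ? 83.110.213.202  path d0:-→d1:-→d2:-→d3:-→d4:-→d5:-→d6:-→d7:-→d8:H1→d9:H4  best=H4
  + 89.117.171.160/27 (H4) depth=27
  + 0.0.0.0/0 (H1) depth=0
  + 83.73.47.176/28 (H2) depth=28
  del 89.117.171.160/27 (clear depth 27)
  + 248.31.171.0/24 (H3) depth=24
  ? 214.155.110.164  path d0:H1→d1:-→d2:-  best=H1
  ? 248.31.171.10  path d0:H1→d1:-→d2:-→d3:-→d4:-→d5:-→d6:-→d7:-→d8:-→d9:-→d10:-→d11:-→d12:-→d13:-→d14:-→d15:-→d16:-→d17:-→d18:-→d19:-→d20:-→d21:-→d22:-→d23:-→d24:H3→d25:-→d26:-  best=H3
  ? 248.31.171.40  path d0:H1→d1:-→d2:-→d3:-→d4:-→d5:-→d6:-→d7:-→d8:-→d9:-→d10:-→d11:-→d12:-→d13:-→d14:-→d15:-→d16:-→d17:-→d18:-→d19:-→d20:-→d21:-→d22:-→d23:-→d24:H3→d25:-→d26:-→d27:-  best=H3
  + 83.73.32.0/20 (H2) depth=20
  + 89.116.0.0/15 (H0) depth=15
  ? 83.73.33.11  path d0:H1→d1:-→d2:-→d3:-→d4:-→d5:-→d6:-→d7:-→d8:H1→d9:H4→d10:-→d11:-→d12:-→d13:-→d14:-→d15:-→d16:-→d17:-→d18:-→d19:-→d20:H2  best=H2
  + 89.117.0.0/16 (H5) depth=16
  + 248.31.171.48/28 (H1) depth=28
  + 89.117.171.0/24 (H2) depth=24
  + 83.73.47.0/24 (H4) depth=24
  + 82.17.24.0/24 (H1) depth=24
  ? 89.116.0.0  path d0:H1→d1:-→d2:-→d3:-→d4:-→d5:-→d6:-→d7:-→d8:-→d9:-→d10:-→d11:-→d12:-→d13:-→d14:-→d15:H0  best=H0
  + 0.0.0.0/0 (H0) depth=0
  + 83.73.0.0/16 (H1) depth=16
  + 89.117.160.0/20 (H5) depth=20
  del 89.117.0.0/16 (clear depth 16)
  + 248.31.0.0/16 (H1) depth=16
  del 83.73.32.0/20 (clear depth 20)
  + 83.0.0.0/8 (H0) depth=8
  + 248.31.171.0/24 (H3) depth=24
  ? 83.14.183.6  path d0:H0→d1:-→d2:-→d3:-→d4:-→d5:-→d6:-→d7:-→d8:H0→d9:H4  best=H4
  ? 89.117.160.30  path d0:H0→d1:-→d2:-→d3:-→d4:-→d5:-→d6:-→d7:-→d8:-→d9:-→d10:-→d11:-→d12:-→d13:-→d14:-→d15:H0→d16:-→d17:-→d18:-→d19:-→d20:H5  best=H5
  + 248.31.170.0/23 (H2) depth=23
  del 248.31.171.0/24 (clear depth 24)
  + 89.117.171.0/24 (H0) depth=24
  ? 77.135.5.135  path d0:H0→d1:-→d2:-→d3:-  best=H0
  + 248.31.171.57/32 (H1) depth=32
  + 248.0.0.0/8 (H4) depth=8

== LOOKUPS ==
["H4","H1","H3","H3","H2","H0","H4","H5","H0"]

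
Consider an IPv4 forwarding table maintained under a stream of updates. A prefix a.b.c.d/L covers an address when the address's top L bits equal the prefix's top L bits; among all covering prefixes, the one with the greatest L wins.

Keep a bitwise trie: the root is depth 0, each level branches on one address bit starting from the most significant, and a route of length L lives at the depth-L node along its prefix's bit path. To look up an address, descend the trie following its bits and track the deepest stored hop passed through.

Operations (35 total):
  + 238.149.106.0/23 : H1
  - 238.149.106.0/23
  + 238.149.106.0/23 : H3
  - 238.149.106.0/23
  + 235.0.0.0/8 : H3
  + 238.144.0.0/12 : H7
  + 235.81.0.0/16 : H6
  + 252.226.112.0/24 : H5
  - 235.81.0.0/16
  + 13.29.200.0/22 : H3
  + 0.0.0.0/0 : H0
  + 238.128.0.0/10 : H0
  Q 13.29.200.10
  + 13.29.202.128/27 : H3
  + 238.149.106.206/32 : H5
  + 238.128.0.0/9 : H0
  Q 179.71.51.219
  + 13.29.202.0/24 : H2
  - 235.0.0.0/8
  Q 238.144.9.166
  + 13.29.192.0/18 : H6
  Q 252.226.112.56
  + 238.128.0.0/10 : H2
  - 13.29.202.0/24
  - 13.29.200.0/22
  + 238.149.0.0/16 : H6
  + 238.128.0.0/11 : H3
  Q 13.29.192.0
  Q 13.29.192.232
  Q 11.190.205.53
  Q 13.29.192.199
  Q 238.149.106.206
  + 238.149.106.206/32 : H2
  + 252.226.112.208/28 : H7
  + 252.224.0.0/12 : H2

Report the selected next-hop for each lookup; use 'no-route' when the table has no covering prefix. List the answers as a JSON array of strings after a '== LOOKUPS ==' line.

Trace:
  add 238.149.106.0/23 -> H1 at depth 23
  del 238.149.106.0/23 (clear depth 23)
  add 238.149.106.0/23 -> H3 at depth 23
  del 238.149.106.0/23 (clear depth 23)
  add 235.0.0.0/8 -> H3 at depth 8
  add 238.144.0.0/12 -> H7 at depth 12
  add 235.81.0.0/16 -> H6 at depth 16
  add 252.226.112.0/24 -> H5 at depth 24
  del 235.81.0.0/16 (clear depth 16)
  add 13.29.200.0/22 -> H3 at depth 22
  add 0.0.0.0/0 -> H0 at depth 0
  add 238.128.0.0/10 -> H0 at depth 10
  ? 13.29.200.10  path d0:H0→d1:-→d2:-→d3:-→d4:-→d5:-→d6:-→d7:-→d8:-→d9:-→d10:-→d11:-→d12:-→d13:-→d14:-→d15:-→d16:-→d17:-→d18:-→d19:-→d20:-→d21:-→d22:H3  best=H3
  add 13.29.202.128/27 -> H3 at depth 27
  add 238.149.106.206/32 -> H5 at depth 32
  add 238.128.0.0/9 -> H0 at depth 9
  ? 179.71.51.219  path d0:H0→d1:-  best=H0
  add 13.29.202.0/24 -> H2 at depth 24
  del 235.0.0.0/8 (clear depth 8)
  ? 238.144.9.166  path d0:H0→d1:-→d2:-→d3:-→d4:-→d5:-→d6:-→d7:-→d8:-→d9:H0→d10:H0→d11:-→d12:H7→d13:-  best=H7
  add 13.29.192.0/18 -> H6 at depth 18
  ? 252.226.112.56  path d0:H0→d1:-→d2:-→d3:-→d4:-→d5:-→d6:-→d7:-→d8:-→d9:-→d10:-→d11:-→d12:-→d13:-→d14:-→d15:-→d16:-→d17:-→d18:-→d19:-→d20:-→d21:-→d22:-→d23:-→d24:H5  best=H5
  add 238.128.0.0/10 -> H2 at depth 10
  del 13.29.202.0/24 (clear depth 24)
  del 13.29.200.0/22 (clear depth 22)
  add 238.149.0.0/16 -> H6 at depth 16
  add 238.128.0.0/11 -> H3 at depth 11
  ? 13.29.192.0  path d0:H0→d1:-→d2:-→d3:-→d4:-→d5:-→d6:-→d7:-→d8:-→d9:-→d10:-→d11:-→d12:-→d13:-→d14:-→d15:-→d16:-→d17:-→d18:H6→d19:-→d20:-  best=H6
  ? 13.29.192.232  path d0:H0→d1:-→d2:-→d3:-→d4:-→d5:-→d6:-→d7:-→d8:-→d9:-→d10:-→d11:-→d12:-→d13:-→d14:-→d15:-→d16:-→d17:-→d18:H6→d19:-→d20:-  best=H6
  ? 11.190.205.53  path d0:H0→d1:-→d2:-→d3:-→d4:-→d5:-  best=H0
  ? 13.29.192.199  path d0:H0→d1:-→d2:-→d3:-→d4:-→d5:-→d6:-→d7:-→d8:-→d9:-→d10:-→d11:-→d12:-→d13:-→d14:-→d15:-→d16:-→d17:-→d18:H6→d19:-→d20:-  best=H6
  ? 238.149.106.206  path d0:H0→d1:-→d2:-→d3:-→d4:-→d5:-→d6:-→d7:-→d8:-→d9:H0→d10:H2→d11:H3→d12:H7→d13:-→d14:-→d15:-→d16:H6→d17:-→d18:-→d19:-→d20:-→d21:-→d22:-→d23:-→d24:-→d25:-→d26:-→d27:-→d28:-→d29:-→d30:-→d31:-→d32:H5  best=H5
  add 238.149.106.206/32 -> H2 at depth 32
  add 252.226.112.208/28 -> H7 at depth 28
  add 252.224.0.0/12 -> H2 at depth 12

== LOOKUPS ==
["H3","H0","H7","H5","H6","H6","H0","H6","H5"]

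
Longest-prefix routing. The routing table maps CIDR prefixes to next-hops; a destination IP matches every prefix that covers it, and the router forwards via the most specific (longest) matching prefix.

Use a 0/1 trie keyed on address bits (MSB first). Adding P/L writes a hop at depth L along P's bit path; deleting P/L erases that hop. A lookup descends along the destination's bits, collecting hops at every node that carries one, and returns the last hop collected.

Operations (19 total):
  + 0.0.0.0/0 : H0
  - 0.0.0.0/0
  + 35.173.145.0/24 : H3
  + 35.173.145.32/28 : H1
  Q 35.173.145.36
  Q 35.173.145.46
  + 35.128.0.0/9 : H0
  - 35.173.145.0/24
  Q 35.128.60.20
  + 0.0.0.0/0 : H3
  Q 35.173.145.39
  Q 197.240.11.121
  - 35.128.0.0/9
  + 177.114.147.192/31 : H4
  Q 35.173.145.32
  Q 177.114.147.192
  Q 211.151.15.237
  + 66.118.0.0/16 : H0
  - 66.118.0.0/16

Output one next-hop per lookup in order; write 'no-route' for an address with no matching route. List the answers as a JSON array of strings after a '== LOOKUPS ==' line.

Process each operation:
  add 0.0.0.0/0 -> H0 at depth 0
  - 0.0.0.0/0 clear@0
  add 35.173.145.0/24 -> H3 at depth 24
  add 35.173.145.32/28 -> H1 at depth 28
  ? 35.173.145.36  path d0:-→d1:-→d2:-→d3:-→d4:-→d5:-→d6:-→d7:-→d8:-→d9:-→d10:-→d11:-→d12:-→d13:-→d14:-→d15:-→d16:-→d17:-→d18:-→d19:-→d20:-→d21:-→d22:-→d23:-→d24:H3→d25:-→d26:-→d27:-→d28:H1  best=H1
  ? 35.173.145.46  path d0:-→d1:-→d2:-→d3:-→d4:-→d5:-→d6:-→d7:-→d8:-→d9:-→d10:-→d11:-→d12:-→d13:-→d14:-→d15:-→d16:-→d17:-→d18:-→d19:-→d20:-→d21:-→d22:-→d23:-→d24:H3→d25:-→d26:-→d27:-→d28:H1  best=H1
  add 35.128.0.0/9 -> H0 at depth 9
  - 35.173.145.0/24 clear@24
  ? 35.128.60.20  path d0:-→d1:-→d2:-→d3:-→d4:-→d5:-→d6:-→d7:-→d8:-→d9:H0→d10:-  best=H0
  add 0.0.0.0/0 -> H3 at depth 0
  ? 35.173.145.39  path d0:H3→d1:-→d2:-→d3:-→d4:-→d5:-→d6:-→d7:-→d8:-→d9:H0→d10:-→d11:-→d12:-→d13:-→d14:-→d15:-→d16:-→d17:-→d18:-→d19:-→d20:-→d21:-→d22:-→d23:-→d24:-→d25:-→d26:-→d27:-→d28:H1  best=H1
  ? 197.240.11.121  path d0:H3  best=H3
  - 35.128.0.0/9 clear@9
  add 177.114.147.192/31 -> H4 at depth 31
  ? 35.173.145.32  path d0:H3→d1:-→d2:-→d3:-→d4:-→d5:-→d6:-→d7:-→d8:-→d9:-→d10:-→d11:-→d12:-→d13:-→d14:-→d15:-→d16:-→d17:-→d18:-→d19:-→d20:-→d21:-→d22:-→d23:-→d24:-→d25:-→d26:-→d27:-→d28:H1  best=H1
  ? 177.114.147.192  path d0:H3→d1:-→d2:-→d3:-→d4:-→d5:-→d6:-→d7:-→d8:-→d9:-→d10:-→d11:-→d12:-→d13:-→d14:-→d15:-→d16:-→d17:-→d18:-→d19:-→d20:-→d21:-→d22:-→d23:-→d24:-→d25:-→d26:-→d27:-→d28:-→d29:-→d30:-→d31:H4  best=H4
  ? 211.151.15.237  path d0:H3→d1:-  best=H3
  add 66.118.0.0/16 -> H0 at depth 16
  - 66.118.0.0/16 clear@16

== LOOKUPS ==
["H1","H1","H0","H1","H3","H1","H4","H3"]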